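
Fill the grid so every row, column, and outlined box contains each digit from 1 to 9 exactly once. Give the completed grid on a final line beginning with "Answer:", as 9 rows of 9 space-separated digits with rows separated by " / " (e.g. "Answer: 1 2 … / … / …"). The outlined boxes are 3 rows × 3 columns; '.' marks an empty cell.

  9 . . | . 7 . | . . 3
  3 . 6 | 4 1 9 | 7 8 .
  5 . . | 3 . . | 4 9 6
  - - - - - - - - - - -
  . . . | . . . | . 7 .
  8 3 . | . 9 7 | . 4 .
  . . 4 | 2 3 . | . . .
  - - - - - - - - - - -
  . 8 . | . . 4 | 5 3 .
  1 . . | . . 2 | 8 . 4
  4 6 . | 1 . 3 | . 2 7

Step 1. [r3c6∈{8}] nothing but 8 survives at r3c6 ⇒ r3c6=8.
Step 2. [r2c2∈{2}] only 2 remains possible at r2c2. So r2c2=2.
Step 3. [r4c7∈{1,2,3,6,9}] r4c7 is the only open cell in row 4 admitting 3, so r4c7=3.
Step 4. [r7c5∈{6}] r7c5 has the single candidate 6 ⇒ r7c5=6.
Step 5. [r8c5∈{5}] r8c5 has the single candidate 5, so r8c5=5.
Step 6. [r2c9∈{5}] r2c9 has the single candidate 5 ⇒ r2c9=5.
Step 7. [r1c8∈{1}] r1c8 has the single candidate 1, so r1c8=1.
Step 8. [r7c9∈{1,9}] row 7 places 1 nowhere but r7c9. So r7c9=1.
Step 9. [r4c4∈{5,6,8}] in col 4, 8 fits only at r4c4. So r4c4=8.
Step 10. [r9c3∈{5,9}] r9c3 is the only open cell in row 9 admitting 5 ⇒ r9c3=5.
Step 11. [r5c4∈{5,6}] 5 has one home in row 5: r5c4 ⇒ r5c4=5.
Step 12. [r5c7∈{1,2,6}] 6 has one home in row 5: r5c7 ⇒ r5c7=6.
Step 13. [r5c3∈{1,2}] row 5 places 1 nowhere but r5c3. So r5c3=1.
Step 14. [r3c3∈{7}] only 7 remains possible at r3c3 ⇒ r3c3=7.
Step 15. [r4c6∈{1,6}] row 4 places 1 nowhere but r4c6 ⇒ r4c6=1.
Step 16. [r6c6∈{6}] only 6 remains possible at r6c6 ⇒ r6c6=6.
Step 17. [r4c2∈{5,9}] r4c2 is the only open cell in row 4 admitting 5 ⇒ r4c2=5.
Step 18. [r6c1∈{7}] r6c1 has the single candidate 7, so r6c1=7.
Step 19. [r6c2∈{9}] r6c2 has the single candidate 9. So r6c2=9.
Step 20. [r4c3∈{2}] r4c3 is down to just 2. So r4c3=2.
Step 21. [r7c4∈{7,9}] in row 7, 7 fits only at r7c4, so r7c4=7.
Step 22. [r7c3∈{9}] nothing but 9 survives at r7c3. So r7c3=9.
Step 23. [r1c2∈{4}] nothing but 4 survives at r1c2. So r1c2=4.
Step 24. [r8c8∈{6}] r8c8's peers cover all but 6 ⇒ r8c8=6.
Step 25. [r4c1∈{6}] r4c1 has the single candidate 6, so r4c1=6.
Step 26. [r4c9∈{9}] only 9 remains possible at r4c9, so r4c9=9.
Step 27. [r1c3∈{8}] r1c3's peers cover all but 8 ⇒ r1c3=8.
Step 28. [r1c7∈{2}] only 2 remains possible at r1c7 ⇒ r1c7=2.
Step 29. [r9c5∈{8}] only 8 remains possible at r9c5 ⇒ r9c5=8.
Step 30. [r3c2∈{1}] r3c2 is down to just 1 ⇒ r3c2=1.
Step 31. [r3c5∈{2}] only 2 remains possible at r3c5. So r3c5=2.
Step 32. [r4c5∈{4}] r4c5 has the single candidate 4. So r4c5=4.
Step 33. [r9c7∈{9}] r9c7 has the single candidate 9 ⇒ r9c7=9.
Step 34. [r7c1∈{2}] nothing but 2 survives at r7c1, so r7c1=2.
Step 35. [r6c9∈{8}] r6c9 is down to just 8. So r6c9=8.
Step 36. [r1c6∈{5}] r1c6 is down to just 5 ⇒ r1c6=5.
Step 37. [r8c3∈{3}] nothing but 3 survives at r8c3 ⇒ r8c3=3.
Step 38. [r8c2∈{7}] r8c2 has the single candidate 7. So r8c2=7.
Step 39. [r6c8∈{5}] nothing but 5 survives at r6c8. So r6c8=5.
Step 40. [r6c7∈{1}] only 1 remains possible at r6c7, so r6c7=1.
Step 41. [r1c4∈{6}] r1c4's peers cover all but 6. So r1c4=6.
Step 42. [r8c4∈{9}] r8c4's peers cover all but 9. So r8c4=9.
Step 43. [r5c9∈{2}] only 2 remains possible at r5c9 ⇒ r5c9=2.

Answer: 9 4 8 6 7 5 2 1 3 / 3 2 6 4 1 9 7 8 5 / 5 1 7 3 2 8 4 9 6 / 6 5 2 8 4 1 3 7 9 / 8 3 1 5 9 7 6 4 2 / 7 9 4 2 3 6 1 5 8 / 2 8 9 7 6 4 5 3 1 / 1 7 3 9 5 2 8 6 4 / 4 6 5 1 8 3 9 2 7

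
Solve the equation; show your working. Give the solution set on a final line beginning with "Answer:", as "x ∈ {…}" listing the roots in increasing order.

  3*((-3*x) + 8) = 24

Step 1. [3*((-3*x) + 8) = 24] LHS = 3·(…); ÷3 both sides. So div: (-3*x) + 8 = 8.
Step 2. [(-3*x) + 8 = 8] +8 is outermost — subtract 8 both sides. So sub: -3*x = 0.
Step 3. [-3*x = 0] divide by the outer -3 ⇒ div: x = 0.

Answer: x ∈ {0}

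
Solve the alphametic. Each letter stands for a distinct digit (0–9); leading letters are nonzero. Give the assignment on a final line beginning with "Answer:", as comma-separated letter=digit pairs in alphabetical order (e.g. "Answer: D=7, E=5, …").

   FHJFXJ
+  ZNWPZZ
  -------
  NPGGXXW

Step 1. [N] N is the leading digit of a 7-digit sum of two 6-digit numbers; the final carry is exactly 1, so N=1.
Step 2. [col 1: J + Z ≡ W (mod 10)] several values work for J in column 1 (J + Z ≡ W (mod 10), carry-in 0); try J=4, so J=4.
Step 3. [col 1: J + Z ≡ W (mod 10)] several values work for W in column 1 (J + Z ≡ W (mod 10), carry-in 0); try W=3, so W=3.
Step 4. [col 1: J + Z ≡ W (mod 10)] column 1 reads J+Z+carry(0)=W with J=4, W=3; with digits 1,3,4 already taken and all letters distinct, the only value for Z is 9, so Z=9.
Step 5. [col 2: X + Z ≡ X (mod 10)] no forcing yet in column 2 (carry-in 1); X=2 is free and consistent — try it, so X=2.
Step 6. [col 3: F + P ≡ X (mod 10)] column 3 (F + P ≡ X (mod 10), carry-in 1) doesn't pin F yet; pick F=6 and continue. So F=6.
Step 7. [col 3: F + P ≡ X (mod 10)] in column 3 we have F+P≡X with carry-in 1; given F=6, X=2 and digits 1,2,3,4,6,9 already taken and all letters distinct, that pins P to 5 ⇒ P=5.
Step 8. [col 4: J + W ≡ G (mod 10)] in column 4 we have J+W≡G with carry-in 1; given J=4, W=3 and digits 1,2,3,4,5,6,9 already taken and all letters distinct, that pins G to 8, so G=8.
Step 9. [col 5: H + N ≡ G (mod 10)] column 5 reads H+N+carry(0)=G with N=1, G=8; with digits 1,2,3,4,5,6,8,9 already taken and all letters distinct, the only value for H is 7. So H=7.

Answer: F=6, G=8, H=7, J=4, N=1, P=5, W=3, X=2, Z=9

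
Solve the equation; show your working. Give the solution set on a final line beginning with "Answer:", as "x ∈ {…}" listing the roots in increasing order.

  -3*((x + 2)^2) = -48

Step 1. [-3*((x + 2)^2) = -48] LHS = -3·(…); ÷-3 both sides, so div: (x + 2)^2 = 16.
Step 2. [(x + 2)^2 = 16] √ both sides: 16 ≥ 0 gives two branches ⇒ sqrt: x + 2 = 4 or -4.
Step 3. [x + 2 = 4 or -4] +2 is outermost — subtract 2 both sides ⇒ sub: x = 2 or -6.

Answer: x ∈ {-6, 2}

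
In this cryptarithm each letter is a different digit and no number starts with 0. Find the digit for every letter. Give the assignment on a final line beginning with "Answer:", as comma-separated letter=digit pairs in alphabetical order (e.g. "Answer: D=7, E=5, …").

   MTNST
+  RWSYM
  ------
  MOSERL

Step 1. [col 1: T + M ≡ L (mod 10)] several values work for M in column 1 (T + M ≡ L (mod 10), carry-in 0); try M=1 ⇒ M=1.
Step 2. [col 1: T + M ≡ L (mod 10)] no forcing yet in column 1 (carry-in 0); T=3 is free and consistent — try it, so T=3.
Step 3. [col 1: T + M ≡ L (mod 10)] column 1 reads T+M+carry(0)=L with T=3, M=1; with digits 1,3 already taken and all letters distinct, the only value for L is 4. So L=4.
Step 4. [col 2: S + Y ≡ R (mod 10)] no forcing yet in column 2 (carry-in 0); Y=6 is free and consistent — try it, so Y=6.
Step 5. [col 2: S + Y ≡ R (mod 10)] S=2 is one option consistent with column 2 (S + Y ≡ R (mod 10), carry-in 0) — take it, so S=2.
Step 6. [col 2: S + Y ≡ R (mod 10)] column 2 reads S+Y+carry(0)=R with S=2, Y=6; with digits 1,2,3,4,6 already taken and all letters distinct, the only value for R is 8 ⇒ R=8.
Step 7. [col 3: N + S ≡ E (mod 10)] no forcing yet in column 3 (carry-in 0); E=7 is free and consistent — try it. So E=7.
Step 8. [col 3: N + S ≡ E (mod 10)] in column 3 we have N+S≡E with carry-in 0; given S=2, E=7 and digits 1,2,3,4,6,7,8 already taken and all letters distinct, that pins N to 5 ⇒ N=5.
Step 9. [col 4: T + W ≡ S (mod 10)] in column 4 we have T+W≡S with carry-in 0; given T=3, S=2 and digits 1,2,3,4,5,6,7,8 already taken and all letters distinct, that pins W to 9. So W=9.
Step 10. [col 5: M + R ≡ O (mod 10)] column 5: given M=1, R=8, carry-in 1, and digits 1,2,3,4,5,6,7,8,9 already taken and all letters distinct, M+R≡O (mod 10) forces O=0 ⇒ O=0.

Answer: E=7, L=4, M=1, N=5, O=0, R=8, S=2, T=3, W=9, Y=6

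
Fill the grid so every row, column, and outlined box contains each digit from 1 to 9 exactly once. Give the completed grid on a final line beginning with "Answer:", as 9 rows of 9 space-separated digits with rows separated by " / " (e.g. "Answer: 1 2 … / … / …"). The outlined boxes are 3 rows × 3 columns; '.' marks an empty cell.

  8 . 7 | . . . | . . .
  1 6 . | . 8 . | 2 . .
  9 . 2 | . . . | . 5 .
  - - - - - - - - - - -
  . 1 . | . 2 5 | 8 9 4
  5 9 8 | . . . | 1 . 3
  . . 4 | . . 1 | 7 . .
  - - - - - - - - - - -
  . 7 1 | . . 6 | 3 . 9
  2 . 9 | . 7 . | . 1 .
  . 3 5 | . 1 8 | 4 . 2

Step 1. [r2c4∈{3,4,5,7,9}] in row 2, 5 fits only at r2c4, so r2c4=5.
Step 2. [r3c7∈{6}] r3c7 has the single candidate 6 ⇒ r3c7=6.
Step 3. [r2c6∈{3,4,7,9}] across row 2, 9 lands solely at r2c6 ⇒ r2c6=9.
Step 4. [r3c2∈{4}] r3c2 is down to just 4. So r3c2=4.
Step 5. [r3c5∈{3}] nothing but 3 survives at r3c5. So r3c5=3.
Step 6. [r4c3∈{3,6}] 6 has one home in col 3: r4c3, so r4c3=6.
Step 7. [r8c9∈{5,6,8}] r8c9 is the only open cell in row 8 admitting 6. So r8c9=6.
Step 8. [r2c8∈{3,4,7}] row 2 places 4 nowhere but r2c8. So r2c8=4.
Step 9. [r6c4∈{3,6,8,9}] in row 6, 8 fits only at r6c4 ⇒ r6c4=8.
Step 10. [r4c4∈{3,7}] across box 5, 3 lands solely at r4c4. So r4c4=3.
Step 11. [r8c4∈{4}] r8c4 is down to just 4. So r8c4=4.
Step 12. [r3c6∈{7}] nothing but 7 survives at r3c6 ⇒ r3c6=7.
Step 13. [r5c8∈{2,6}] across row 5, 2 lands solely at r5c8 ⇒ r5c8=2.
Step 14. [r5c6∈{4}] only 4 remains possible at r5c6. So r5c6=4.
Step 15. [r5c5∈{6}] only 6 remains possible at r5c5, so r5c5=6.
Step 16. [r1c4∈{1,2,6}] 6 has one home in row 1: r1c4 ⇒ r1c4=6.
Step 17. [r1c9∈{1}] r1c9 has the single candidate 1. So r1c9=1.
Step 18. [r4c1∈{7}] r4c1's peers cover all but 7. So r4c1=7.
Step 19. [r8c7∈{5}] r8c7 has the single candidate 5. So r8c7=5.
Step 20. [r1c7∈{9}] r1c7 is down to just 9. So r1c7=9.
Step 21. [r7c1∈{4}] r7c1's peers cover all but 4 ⇒ r7c1=4.
Step 22. [r7c4∈{2}] nothing but 2 survives at r7c4, so r7c4=2.
Step 23. [r7c8∈{8}] r7c8's peers cover all but 8, so r7c8=8.
Step 24. [r1c6∈{2}] r1c6 is down to just 2 ⇒ r1c6=2.
Step 25. [r3c9∈{8}] r3c9's peers cover all but 8, so r3c9=8.
Step 26. [r1c5∈{4}] r1c5 has the single candidate 4 ⇒ r1c5=4.
Step 27. [r2c9∈{7}] nothing but 7 survives at r2c9. So r2c9=7.
Step 28. [r9c1∈{6}] only 6 remains possible at r9c1. So r9c1=6.
Step 29. [r6c8∈{6}] r6c8's peers cover all but 6, so r6c8=6.
Step 30. [r9c4∈{9}] r9c4 is down to just 9. So r9c4=9.
Step 31. [r9c8∈{7}] r9c8's peers cover all but 7. So r9c8=7.
Step 32. [r6c5∈{9}] nothing but 9 survives at r6c5 ⇒ r6c5=9.
Step 33. [r1c8∈{3}] r1c8 is down to just 3 ⇒ r1c8=3.
Step 34. [r7c5∈{5}] r7c5's peers cover all but 5 ⇒ r7c5=5.
Step 35. [r8c2∈{8}] r8c2 has the single candidate 8, so r8c2=8.
Step 36. [r1c2∈{5}] r1c2 has the single candidate 5, so r1c2=5.
Step 37. [r8c6∈{3}] r8c6 has the single candidate 3, so r8c6=3.
Step 38. [r5c4∈{7}] nothing but 7 survives at r5c4, so r5c4=7.
Step 39. [r3c4∈{1}] only 1 remains possible at r3c4, so r3c4=1.
Step 40. [r6c2∈{2}] r6c2 has the single candidate 2 ⇒ r6c2=2.
Step 41. [r2c3∈{3}] r2c3 is down to just 3 ⇒ r2c3=3.
Step 42. [r6c1∈{3}] r6c1's peers cover all but 3 ⇒ r6c1=3.
Step 43. [r6c9∈{5}] r6c9 has the single candidate 5, so r6c9=5.

Answer: 8 5 7 6 4 2 9 3 1 / 1 6 3 5 8 9 2 4 7 / 9 4 2 1 3 7 6 5 8 / 7 1 6 3 2 5 8 9 4 / 5 9 8 7 6 4 1 2 3 / 3 2 4 8 9 1 7 6 5 / 4 7 1 2 5 6 3 8 9 / 2 8 9 4 7 3 5 1 6 / 6 3 5 9 1 8 4 7 2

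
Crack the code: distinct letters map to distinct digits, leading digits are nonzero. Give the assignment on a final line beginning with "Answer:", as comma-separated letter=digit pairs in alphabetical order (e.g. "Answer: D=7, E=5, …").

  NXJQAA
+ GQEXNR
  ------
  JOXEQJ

Step 1. [col 1: A + R ≡ J (mod 10)] no forcing yet in column 1 (carry-in 0); A=8 is free and consistent — try it ⇒ A=8.
Step 2. [col 1: A + R ≡ J (mod 10)] column 1 (A + R ≡ J (mod 10), carry-in 0) doesn't pin J yet; pick J=5 and continue. So J=5.
Step 3. [col 1: A + R ≡ J (mod 10)] column 1 reads A+R+carry(0)=J with A=8, J=5; with digits 5,8 already taken and all letters distinct, the only value for R is 7 ⇒ R=7.
Step 4. [col 2: A + N ≡ Q (mod 10)] no forcing yet in column 2 (carry-in 1); Q=3 is free and consistent — try it, so Q=3.
Step 5. [col 2: A + N ≡ Q (mod 10)] column 2 reads A+N+carry(1)=Q with A=8, Q=3; with digits 3,5,7,8 already taken and all letters distinct, the only value for N is 4, so N=4.
Step 6. [col 3: Q + X ≡ E (mod 10)] column 3 (Q + X ≡ E (mod 10), carry-in 1) doesn't pin X yet; pick X=6 and continue ⇒ X=6.
Step 7. [col 3: Q + X ≡ E (mod 10)] from column 3 (Q=3, X=6, carry-in 1, digits 3,4,5,6,7,8 already taken and all letters distinct): E must equal 0. So E=0.
Step 8. [col 5: X + Q ≡ O (mod 10)] from column 5 (X=6, Q=3, carry-in 0, digits 0,3,4,5,6,7,8 already taken and all letters distinct): O must equal 9, so O=9.
Step 9. [col 6: N + G ≡ J (mod 10)] column 6: given N=4, J=5, carry-in 0, and digits 0,3,4,5,6,7,8,9 already taken and all letters distinct, N+G≡J (mod 10) forces G=1. So G=1.

Answer: A=8, E=0, G=1, J=5, N=4, O=9, Q=3, R=7, X=6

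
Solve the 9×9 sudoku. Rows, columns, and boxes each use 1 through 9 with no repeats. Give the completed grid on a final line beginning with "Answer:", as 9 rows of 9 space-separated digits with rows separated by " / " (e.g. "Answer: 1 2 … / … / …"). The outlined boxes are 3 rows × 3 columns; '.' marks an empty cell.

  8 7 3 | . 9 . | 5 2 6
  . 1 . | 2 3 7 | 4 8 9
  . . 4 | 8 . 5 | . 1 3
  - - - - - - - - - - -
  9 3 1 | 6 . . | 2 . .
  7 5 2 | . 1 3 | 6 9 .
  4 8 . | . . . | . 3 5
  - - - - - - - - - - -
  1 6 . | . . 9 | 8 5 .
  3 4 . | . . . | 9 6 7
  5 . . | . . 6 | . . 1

Step 1. [r5c4∈{4}] r5c4's peers cover all but 4. So r5c4=4.
Step 2. [r4c8∈{4,7}] in col 8, 7 fits only at r4c8 ⇒ r4c8=7.
Step 3. [r9c3∈{7,8,9}] col 3 places 9 nowhere but r9c3. So r9c3=9.
Step 4. [r9c5∈{2,4,7,8}] 8 has one home in row 9: r9c5 ⇒ r9c5=8.
Step 5. [r9c4∈{3,7}] r9c4 is the only open cell in row 9 admitting 7 ⇒ r9c4=7.
Step 6. [r6c6∈{2}] nothing but 2 survives at r6c6. So r6c6=2.
Step 7. [r4c9∈{4,8}] row 4 places 4 nowhere but r4c9, so r4c9=4.
Step 8. [r8c6∈{1}] r8c6 is down to just 1 ⇒ r8c6=1.
Step 9. [r3c1∈{2,6}] 2 has one home in col 1: r3c1. So r3c1=2.
Step 10. [r8c5∈{2,5}] across row 8, 2 lands solely at r8c5, so r8c5=2.
Step 11. [r6c3∈{6}] nothing but 6 survives at r6c3. So r6c3=6.
Step 12. [r6c5∈{7}] r6c5 is down to just 7. So r6c5=7.
Step 13. [r7c5∈{4}] r7c5 has the single candidate 4, so r7c5=4.
Step 14. [r9c2∈{2}] r9c2 has the single candidate 2 ⇒ r9c2=2.
Step 15. [r8c3∈{8}] nothing but 8 survives at r8c3. So r8c3=8.
Step 16. [r8c4∈{5}] nothing but 5 survives at r8c4. So r8c4=5.
Step 17. [r1c4∈{1}] nothing but 1 survives at r1c4, so r1c4=1.
Step 18. [r9c7∈{3}] r9c7's peers cover all but 3, so r9c7=3.
Step 19. [r5c9∈{8}] r5c9 has the single candidate 8. So r5c9=8.
Step 20. [r9c8∈{4}] nothing but 4 survives at r9c8 ⇒ r9c8=4.
Step 21. [r4c6∈{8}] r4c6's peers cover all but 8 ⇒ r4c6=8.
Step 22. [r7c3∈{7}] r7c3's peers cover all but 7 ⇒ r7c3=7.
Step 23. [r3c2∈{9}] r3c2's peers cover all but 9. So r3c2=9.
Step 24. [r7c4∈{3}] r7c4 is down to just 3. So r7c4=3.
Step 25. [r3c7∈{7}] r3c7's peers cover all but 7, so r3c7=7.
Step 26. [r2c1∈{6}] r2c1 is down to just 6 ⇒ r2c1=6.
Step 27. [r6c7∈{1}] r6c7's peers cover all but 1, so r6c7=1.
Step 28. [r6c4∈{9}] r6c4's peers cover all but 9, so r6c4=9.
Step 29. [r7c9∈{2}] r7c9 is down to just 2 ⇒ r7c9=2.
Step 30. [r2c3∈{5}] r2c3 has the single candidate 5, so r2c3=5.
Step 31. [r3c5∈{6}] nothing but 6 survives at r3c5, so r3c5=6.
Step 32. [r1c6∈{4}] r1c6 is down to just 4. So r1c6=4.
Step 33. [r4c5∈{5}] r4c5's peers cover all but 5. So r4c5=5.

Answer: 8 7 3 1 9 4 5 2 6 / 6 1 5 2 3 7 4 8 9 / 2 9 4 8 6 5 7 1 3 / 9 3 1 6 5 8 2 7 4 / 7 5 2 4 1 3 6 9 8 / 4 8 6 9 7 2 1 3 5 / 1 6 7 3 4 9 8 5 2 / 3 4 8 5 2 1 9 6 7 / 5 2 9 7 8 6 3 4 1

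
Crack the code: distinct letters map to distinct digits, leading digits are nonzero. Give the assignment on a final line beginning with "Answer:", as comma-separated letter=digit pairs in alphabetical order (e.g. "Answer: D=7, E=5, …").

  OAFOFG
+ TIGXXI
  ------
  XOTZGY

Step 1. [col 1: G + I ≡ Y (mod 10)] several values work for Y in column 1 (G + I ≡ Y (mod 10), carry-in 0); try Y=6 ⇒ Y=6.
Step 2. [col 1: G + I ≡ Y (mod 10)] several values work for I in column 1 (G + I ≡ Y (mod 10), carry-in 0); try I=2 ⇒ I=2.
Step 3. [col 1: G + I ≡ Y (mod 10)] column 1 reads G+I+carry(0)=Y with I=2, Y=6; with digits 2,6 already taken and all letters distinct, the only value for G is 4. So G=4.
Step 4. [col 2: F + X ≡ G (mod 10)] column 2 (F + X ≡ G (mod 10), carry-in 0) doesn't pin F yet; pick F=9 and continue ⇒ F=9.
Step 5. [col 2: F + X ≡ G (mod 10)] from column 2 (F=9, G=4, carry-in 0, digits 2,4,6,9 already taken and all letters distinct): X must equal 5. So X=5.
Step 6. [col 3: O + X ≡ Z (mod 10)] no forcing yet in column 3 (carry-in 1); O=1 is free and consistent — try it. So O=1.
Step 7. [col 3: O + X ≡ Z (mod 10)] in column 3 we have O+X≡Z with carry-in 1; given O=1, X=5 and digits 1,2,4,5,6,9 already taken and all letters distinct, that pins Z to 7, so Z=7.
Step 8. [col 4: F + G ≡ T (mod 10)] in column 4 we have F+G≡T with carry-in 0; given F=9, G=4 and digits 1,2,4,5,6,7,9 already taken and all letters distinct, that pins T to 3. So T=3.
Step 9. [col 5: A + I ≡ O (mod 10)] column 5: given I=2, O=1, carry-in 1, and digits 1,2,3,4,5,6,7,9 already taken and all letters distinct, A+I≡O (mod 10) forces A=8, so A=8.

Answer: A=8, F=9, G=4, I=2, O=1, T=3, X=5, Y=6, Z=7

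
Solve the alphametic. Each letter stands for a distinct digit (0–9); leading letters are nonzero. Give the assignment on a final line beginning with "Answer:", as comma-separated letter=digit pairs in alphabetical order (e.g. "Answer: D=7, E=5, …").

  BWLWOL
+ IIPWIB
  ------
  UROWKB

Step 1. [col 1: L + B ≡ B (mod 10)] from column 1 (nothing yet, carry-in 0, all letters distinct, none taken yet): L must equal 0 ⇒ L=0.
Step 2. [col 1: L + B ≡ B (mod 10)] B=1 is one option consistent with column 1 (L + B ≡ B (mod 10), carry-in 0) — take it. So B=1.
Step 3. [col 2: O + I ≡ K (mod 10)] no forcing yet in column 2 (carry-in 0); I=4 is free and consistent — try it ⇒ I=4.
Step 4. [col 2: O + I ≡ K (mod 10)] several values work for O in column 2 (O + I ≡ K (mod 10), carry-in 0); try O=8, so O=8.
Step 5. [col 2: O + I ≡ K (mod 10)] from column 2 (O=8, I=4, carry-in 0, digits 0,1,4,8 already taken and all letters distinct): K must equal 2, so K=2.
Step 6. [col 3: W + W ≡ W (mod 10)] column 3: given nothing yet, carry-in 1, and digits 0,1,2,4,8 already taken and all letters distinct, W+W≡W (mod 10) forces W=9, so W=9.
Step 7. [col 4: L + P ≡ O (mod 10)] from column 4 (L=0, O=8, carry-in 1, digits 0,1,2,4,8,9 already taken and all letters distinct): P must equal 7, so P=7.
Step 8. [col 5: W + I ≡ R (mod 10)] in column 5 we have W+I≡R with carry-in 0; given W=9, I=4 and digits 0,1,2,4,7,8,9 already taken and all letters distinct, that pins R to 3. So R=3.
Step 9. [col 6: B + I ≡ U (mod 10)] from column 6 (B=1, I=4, carry-in 1, digits 0,1,2,3,4,7,8,9 already taken and all letters distinct): U must equal 6 ⇒ U=6.

Answer: B=1, I=4, K=2, L=0, O=8, P=7, R=3, U=6, W=9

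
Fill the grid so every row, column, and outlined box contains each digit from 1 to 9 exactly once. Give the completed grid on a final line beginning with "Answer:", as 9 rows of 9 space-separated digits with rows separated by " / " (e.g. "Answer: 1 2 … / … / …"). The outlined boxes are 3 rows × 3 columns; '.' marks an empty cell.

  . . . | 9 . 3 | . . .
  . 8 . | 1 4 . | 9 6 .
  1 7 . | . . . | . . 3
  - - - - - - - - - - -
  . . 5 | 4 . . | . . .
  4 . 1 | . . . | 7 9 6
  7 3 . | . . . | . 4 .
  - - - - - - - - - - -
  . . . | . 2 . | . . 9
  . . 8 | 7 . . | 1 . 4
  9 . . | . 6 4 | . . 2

Step 1. [r4c1∈{2,6,8}] 8 has one home in col 1: r4c1, so r4c1=8.
Step 2. [r7c7∈{3,5,6,8}] in col 7, 6 fits only at r7c7. So r7c7=6.
Step 3. [r5c2∈{2}] only 2 remains possible at r5c2. So r5c2=2.
Step 4. [r7c6∈{1,5,8}] across box 8, 1 lands solely at r7c6. So r7c6=1.
Step 5. [r8c1∈{2,3,5,6}] r8c1 is the only open cell in row 8 admitting 2, so r8c1=2.
Step 6. [r4c2∈{6,9}] r4c2 is the only open cell in col 2 admitting 9. So r4c2=9.
Step 7. [r4c6∈{2,6,7}] 6 has one home in row 4: r4c6. So r4c6=6.
Step 8. [r3c4∈{2,5,6,8}] 6 has one home in col 4: r3c4. So r3c4=6.
Step 9. [r6c4∈{2,5,8}] across col 4, 2 lands solely at r6c4, so r6c4=2.
Step 10. [r2c6∈{2,5,7}] across col 6, 7 lands solely at r2c6. So r2c6=7.
Step 11. [r2c9∈{5}] nothing but 5 survives at r2c9. So r2c9=5.
Step 12. [r3c6∈{2,5,8}] 2 has one home in col 6: r3c6. So r3c6=2.
Step 13. [r3c8∈{8}] only 8 remains possible at r3c8 ⇒ r3c8=8.
Step 14. [r6c7∈{5,8}] in box 6, 5 fits only at r6c7. So r6c7=5.
Step 15. [r7c4∈{3,5,8}] across row 7, 8 lands solely at r7c4 ⇒ r7c4=8.
Step 16. [r4c9∈{1}] only 1 remains possible at r4c9, so r4c9=1.
Step 17. [r1c5∈{5,8}] in row 1, 8 fits only at r1c5. So r1c5=8.
Step 18. [r1c1∈{5,6}] 6 has one home in col 1: r1c1, so r1c1=6.
Step 19. [r7c1∈{3,5}] 5 has one home in col 1: r7c1 ⇒ r7c1=5.
Step 20. [r3c7∈{4}] nothing but 4 survives at r3c7. So r3c7=4.
Step 21. [r1c7∈{2}] nothing but 2 survives at r1c7, so r1c7=2.
Step 22. [r4c7∈{3}] r4c7's peers cover all but 3. So r4c7=3.
Step 23. [r7c2∈{4}] nothing but 4 survives at r7c2, so r7c2=4.
Step 24. [r3c5∈{5}] r3c5's peers cover all but 5, so r3c5=5.
Step 25. [r5c5∈{3}] only 3 remains possible at r5c5, so r5c5=3.
Step 26. [r8c8∈{3,5}] r8c8 is the only open cell in row 8 admitting 3. So r8c8=3.
Step 27. [r8c6∈{5,9}] across row 8, 5 lands solely at r8c6, so r8c6=5.
Step 28. [r7c8∈{7}] r7c8 is down to just 7. So r7c8=7.
Step 29. [r6c6∈{8,9}] 9 has one home in col 6: r6c6. So r6c6=9.
Step 30. [r7c3∈{3}] nothing but 3 survives at r7c3 ⇒ r7c3=3.
Step 31. [r4c8∈{2}] r4c8's peers cover all but 2, so r4c8=2.
Step 32. [r1c8∈{1}] nothing but 1 survives at r1c8, so r1c8=1.
Step 33. [r9c4∈{3}] nothing but 3 survives at r9c4. So r9c4=3.
Step 34. [r8c5∈{9}] r8c5 is down to just 9. So r8c5=9.
Step 35. [r5c6∈{8}] r5c6 is down to just 8, so r5c6=8.
Step 36. [r9c2∈{1}] r9c2 is down to just 1. So r9c2=1.
Step 37. [r9c7∈{8}] r9c7's peers cover all but 8. So r9c7=8.
Step 38. [r4c5∈{7}] r4c5 is down to just 7, so r4c5=7.
Step 39. [r2c1∈{3}] only 3 remains possible at r2c1, so r2c1=3.
Step 40. [r8c2∈{6}] r8c2's peers cover all but 6 ⇒ r8c2=6.
Step 41. [r9c8∈{5}] only 5 remains possible at r9c8, so r9c8=5.
Step 42. [r6c9∈{8}] nothing but 8 survives at r6c9, so r6c9=8.
Step 43. [r3c3∈{9}] r3c3's peers cover all but 9, so r3c3=9.
Step 44. [r6c3∈{6}] r6c3 has the single candidate 6 ⇒ r6c3=6.
Step 45. [r1c3∈{4}] r1c3 has the single candidate 4 ⇒ r1c3=4.
Step 46. [r1c2∈{5}] r1c2's peers cover all but 5, so r1c2=5.
Step 47. [r5c4∈{5}] r5c4 is down to just 5. So r5c4=5.
Step 48. [r9c3∈{7}] r9c3 is down to just 7, so r9c3=7.
Step 49. [r1c9∈{7}] r1c9 has the single candidate 7. So r1c9=7.
Step 50. [r6c5∈{1}] r6c5 is down to just 1. So r6c5=1.
Step 51. [r2c3∈{2}] r2c3 has the single candidate 2. So r2c3=2.

Answer: 6 5 4 9 8 3 2 1 7 / 3 8 2 1 4 7 9 6 5 / 1 7 9 6 5 2 4 8 3 / 8 9 5 4 7 6 3 2 1 / 4 2 1 5 3 8 7 9 6 / 7 3 6 2 1 9 5 4 8 / 5 4 3 8 2 1 6 7 9 / 2 6 8 7 9 5 1 3 4 / 9 1 7 3 6 4 8 5 2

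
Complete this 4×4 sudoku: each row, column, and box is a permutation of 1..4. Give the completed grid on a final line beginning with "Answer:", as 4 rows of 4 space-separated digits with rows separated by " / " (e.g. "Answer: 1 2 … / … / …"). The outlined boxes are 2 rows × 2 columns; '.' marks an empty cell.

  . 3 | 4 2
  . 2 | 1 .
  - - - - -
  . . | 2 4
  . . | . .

Step 1. [r4c4∈{1,3}] across col 4, 1 lands solely at r4c4. So r4c4=1.
Step 2. [r3c1∈{1,3}] r3c1 is the only open cell in row 3 admitting 3 ⇒ r3c1=3.
Step 3. [r4c1∈{2,4}] row 4 places 2 nowhere but r4c1. So r4c1=2.
Step 4. [r2c1∈{4}] nothing but 4 survives at r2c1. So r2c1=4.
Step 5. [r4c2∈{4}] only 4 remains possible at r4c2 ⇒ r4c2=4.
Step 6. [r3c2∈{1}] nothing but 1 survives at r3c2, so r3c2=1.
Step 7. [r2c4∈{3}] only 3 remains possible at r2c4, so r2c4=3.
Step 8. [r1c1∈{1}] r1c1 has the single candidate 1 ⇒ r1c1=1.
Step 9. [r4c3∈{3}] r4c3's peers cover all but 3. So r4c3=3.

Answer: 1 3 4 2 / 4 2 1 3 / 3 1 2 4 / 2 4 3 1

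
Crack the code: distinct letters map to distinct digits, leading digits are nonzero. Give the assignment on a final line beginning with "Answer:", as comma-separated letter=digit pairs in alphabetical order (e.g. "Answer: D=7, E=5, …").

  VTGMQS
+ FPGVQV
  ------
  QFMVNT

Step 1. [col 1: S + V ≡ T (mod 10)] T=1 is one option consistent with column 1 (S + V ≡ T (mod 10), carry-in 0) — take it ⇒ T=1.
Step 2. [col 1: S + V ≡ T (mod 10)] S=6 is one option consistent with column 1 (S + V ≡ T (mod 10), carry-in 0) — take it ⇒ S=6.
Step 3. [col 1: S + V ≡ T (mod 10)] from column 1 (S=6, T=1, carry-in 0, digits 1,6 already taken and all letters distinct): V must equal 5 ⇒ V=5.
Step 4. [col 2: Q + Q ≡ N (mod 10)] Q=8 is one option consistent with column 2 (Q + Q ≡ N (mod 10), carry-in 1) — take it ⇒ Q=8.
Step 5. [col 2: Q + Q ≡ N (mod 10)] in column 2 we have Q+Q≡N with carry-in 1; given Q=8 and digits 1,5,6,8 already taken and all letters distinct, that pins N to 7, so N=7.
Step 6. [col 3: M + V ≡ V (mod 10)] column 3 reads M+V+carry(1)=V with V=5; with digits 1,5,6,7,8 already taken and all letters distinct, the only value for M is 9, so M=9.
Step 7. [col 4: G + G ≡ M (mod 10)] column 4 reads G+G+carry(1)=M with M=9; with digits 1,5,6,7,8,9 already taken and all letters distinct, the only value for G is 4. So G=4.
Step 8. [col 5: T + P ≡ F (mod 10)] from column 5 (T=1, carry-in 0, digits 1,4,5,6,7,8,9 already taken and all letters distinct): P must equal 2, so P=2.
Step 9. [col 5: T + P ≡ F (mod 10)] column 5 reads T+P+carry(0)=F with T=1, P=2; with digits 1,2,4,5,6,7,8,9 already taken and all letters distinct, the only value for F is 3 ⇒ F=3.

Answer: F=3, G=4, M=9, N=7, P=2, Q=8, S=6, T=1, V=5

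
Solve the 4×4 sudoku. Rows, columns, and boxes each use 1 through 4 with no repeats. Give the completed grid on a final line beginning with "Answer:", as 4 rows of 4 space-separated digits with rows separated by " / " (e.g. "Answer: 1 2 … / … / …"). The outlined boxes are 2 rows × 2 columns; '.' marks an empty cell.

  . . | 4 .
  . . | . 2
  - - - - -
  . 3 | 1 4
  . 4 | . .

Step 1. [r2c2∈{1}] r2c2 has the single candidate 1, so r2c2=1.
Step 2. [r2c3∈{3}] nothing but 3 survives at r2c3. So r2c3=3.
Step 3. [r3c1∈{2}] nothing but 2 survives at r3c1. So r3c1=2.
Step 4. [r4c3∈{2}] r4c3's peers cover all but 2 ⇒ r4c3=2.
Step 5. [r1c1∈{3}] r1c1's peers cover all but 3, so r1c1=3.
Step 6. [r2c1∈{4}] r2c1 has the single candidate 4, so r2c1=4.
Step 7. [r4c4∈{3}] only 3 remains possible at r4c4, so r4c4=3.
Step 8. [r4c1∈{1}] only 1 remains possible at r4c1. So r4c1=1.
Step 9. [r1c4∈{1}] r1c4 has the single candidate 1, so r1c4=1.
Step 10. [r1c2∈{2}] r1c2's peers cover all but 2. So r1c2=2.

Answer: 3 2 4 1 / 4 1 3 2 / 2 3 1 4 / 1 4 2 3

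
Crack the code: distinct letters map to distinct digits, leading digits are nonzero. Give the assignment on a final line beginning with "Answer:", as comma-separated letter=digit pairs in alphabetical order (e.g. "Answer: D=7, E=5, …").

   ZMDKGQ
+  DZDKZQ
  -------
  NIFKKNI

Step 1. [col 1: Q + Q ≡ I (mod 10)] column 1 (Q + Q ≡ I (mod 10), carry-in 0) doesn't pin I yet; pick I=2 and continue ⇒ I=2.
Step 2. [col 1: Q + Q ≡ I (mod 10)] several values work for Q in column 1 (Q + Q ≡ I (mod 10), carry-in 0); try Q=6 ⇒ Q=6.
Step 3. [col 2: G + Z ≡ N (mod 10)] G=3 is one option consistent with column 2 (G + Z ≡ N (mod 10), carry-in 1) — take it. So G=3.
Step 4. [col 2: G + Z ≡ N (mod 10)] no forcing yet in column 2 (carry-in 1); N=1 is free and consistent — try it. So N=1.
Step 5. [col 2: G + Z ≡ N (mod 10)] column 2: given G=3, N=1, carry-in 1, and digits 1,2,3,6 already taken and all letters distinct, G+Z≡N (mod 10) forces Z=7 ⇒ Z=7.
Step 6. [col 3: K + K ≡ K (mod 10)] in column 3 we have K+K≡K with carry-in 1; given nothing yet and digits 1,2,3,6,7 already taken and all letters distinct, that pins K to 9 ⇒ K=9.
Step 7. [col 4: D + D ≡ K (mod 10)] column 4 reads D+D+carry(1)=K with K=9; with digits 1,2,3,6,7,9 already taken and all letters distinct, the only value for D is 4 ⇒ D=4.
Step 8. [col 5: M + Z ≡ F (mod 10)] in column 5 we have M+Z≡F with carry-in 0; given Z=7 and digits 1,2,3,4,6,7,9 already taken and all letters distinct, that pins F to 5 ⇒ F=5.
Step 9. [col 5: M + Z ≡ F (mod 10)] in column 5 we have M+Z≡F with carry-in 0; given Z=7, F=5 and digits 1,2,3,4,5,6,7,9 already taken and all letters distinct, that pins M to 8 ⇒ M=8.

Answer: D=4, F=5, G=3, I=2, K=9, M=8, N=1, Q=6, Z=7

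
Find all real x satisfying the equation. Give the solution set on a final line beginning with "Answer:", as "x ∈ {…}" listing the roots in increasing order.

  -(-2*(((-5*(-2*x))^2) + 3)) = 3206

Step 1. [-(-2*(((-5*(-2*x))^2) + 3)) = 3206] leading − — multiply by −1 ⇒ neg: -2*(((-5*(-2*x))^2) + 3) = -3206.
Step 2. [-2*(((-5*(-2*x))^2) + 3) = -3206] -2 out front; divide by -2. So div: ((-5*(-2*x))^2) + 3 = 1603.
Step 3. [((-5*(-2*x))^2) + 3 = 1603] the outer +3 inverts by subtracting 3. So sub: (-5*(-2*x))^2 = 1600.
Step 4. [(-5*(-2*x))^2 = 1600] 1600 ≥ 0, LHS is (·)² — take ±√. So sqrt: -5*(-2*x) = 40 or -40.
Step 5. [-5*(-2*x) = 40 or -40] leading coefficient -5: divide by -5 ⇒ div: -2*x = -8 or 8.
Step 6. [-2*x = -8 or 8] LHS = -2·(…); ÷-2 both sides, so div: x = 4 or -4.

Answer: x ∈ {-4, 4}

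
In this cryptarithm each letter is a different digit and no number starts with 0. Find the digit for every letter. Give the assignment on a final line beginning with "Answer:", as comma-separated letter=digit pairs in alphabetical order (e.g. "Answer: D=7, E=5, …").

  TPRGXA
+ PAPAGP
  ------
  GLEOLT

Step 1. [col 1: A + P ≡ T (mod 10)] no forcing yet in column 1 (carry-in 0); P=2 is free and consistent — try it ⇒ P=2.
Step 2. [col 1: A + P ≡ T (mod 10)] several values work for A in column 1 (A + P ≡ T (mod 10), carry-in 0); try A=1 ⇒ A=1.
Step 3. [col 1: A + P ≡ T (mod 10)] column 1 reads A+P+carry(0)=T with A=1, P=2; with digits 1,2 already taken and all letters distinct, the only value for T is 3. So T=3.
Step 4. [col 2: X + G ≡ L (mod 10)] G=5 is one option consistent with column 2 (X + G ≡ L (mod 10), carry-in 0) — take it. So G=5.
Step 5. [col 2: X + G ≡ L (mod 10)] no forcing yet in column 2 (carry-in 0); X=9 is free and consistent — try it, so X=9.
Step 6. [col 2: X + G ≡ L (mod 10)] in column 2 we have X+G≡L with carry-in 0; given X=9, G=5 and digits 1,2,3,5,9 already taken and all letters distinct, that pins L to 4. So L=4.
Step 7. [col 3: G + A ≡ O (mod 10)] in column 3 we have G+A≡O with carry-in 1; given G=5, A=1 and digits 1,2,3,4,5,9 already taken and all letters distinct, that pins O to 7 ⇒ O=7.
Step 8. [col 4: R + P ≡ E (mod 10)] no forcing yet in column 4 (carry-in 0); E=0 is free and consistent — try it, so E=0.
Step 9. [col 4: R + P ≡ E (mod 10)] in column 4 we have R+P≡E with carry-in 0; given P=2, E=0 and digits 0,1,2,3,4,5,7,9 already taken and all letters distinct, that pins R to 8 ⇒ R=8.

Answer: A=1, E=0, G=5, L=4, O=7, P=2, R=8, T=3, X=9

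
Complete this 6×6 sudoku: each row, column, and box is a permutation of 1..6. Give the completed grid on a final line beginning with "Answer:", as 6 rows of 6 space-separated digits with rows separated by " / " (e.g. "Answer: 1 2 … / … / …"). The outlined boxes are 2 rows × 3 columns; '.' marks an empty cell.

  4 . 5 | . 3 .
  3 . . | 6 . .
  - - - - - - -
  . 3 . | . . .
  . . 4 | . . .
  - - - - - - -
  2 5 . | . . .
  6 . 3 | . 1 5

Step 1. [r3c3∈{1,2,6}] in col 3, 6 fits only at r3c3 ⇒ r3c3=6.
Step 2. [r4c2∈{1,2}] in box 3, 2 fits only at r4c2, so r4c2=2.
Step 3. [r2c5∈{2,4,5}] row 2 places 5 nowhere but r2c5, so r2c5=5.
Step 4. [r2c6∈{1,2,4}] r2c6 is the only open cell in row 2 admitting 4. So r2c6=4.
Step 5. [r3c5∈{2,4}] across col 5, 2 lands solely at r3c5, so r3c5=2.
Step 6. [r3c6∈{1}] nothing but 1 survives at r3c6, so r3c6=1.
Step 7. [r5c5∈{4,6}] col 5 places 4 nowhere but r5c5. So r5c5=4.
Step 8. [r5c4∈{3}] only 3 remains possible at r5c4 ⇒ r5c4=3.
Step 9. [r3c1∈{5}] r3c1's peers cover all but 5, so r3c1=5.
Step 10. [r1c4∈{1,2}] across col 4, 1 lands solely at r1c4, so r1c4=1.
Step 11. [r5c3∈{1}] nothing but 1 survives at r5c3, so r5c3=1.
Step 12. [r4c6∈{3,6}] across row 4, 3 lands solely at r4c6 ⇒ r4c6=3.
Step 13. [r1c6∈{2}] only 2 remains possible at r1c6 ⇒ r1c6=2.
Step 14. [r4c4∈{5}] only 5 remains possible at r4c4, so r4c4=5.
Step 15. [r2c3∈{2}] r2c3's peers cover all but 2 ⇒ r2c3=2.
Step 16. [r5c6∈{6}] r5c6's peers cover all but 6. So r5c6=6.
Step 17. [r3c4∈{4}] r3c4 has the single candidate 4. So r3c4=4.
Step 18. [r6c4∈{2}] only 2 remains possible at r6c4. So r6c4=2.
Step 19. [r6c2∈{4}] r6c2 is down to just 4 ⇒ r6c2=4.
Step 20. [r4c1∈{1}] r4c1 has the single candidate 1. So r4c1=1.
Step 21. [r4c5∈{6}] nothing but 6 survives at r4c5. So r4c5=6.
Step 22. [r1c2∈{6}] only 6 remains possible at r1c2. So r1c2=6.
Step 23. [r2c2∈{1}] r2c2 is down to just 1, so r2c2=1.

Answer: 4 6 5 1 3 2 / 3 1 2 6 5 4 / 5 3 6 4 2 1 / 1 2 4 5 6 3 / 2 5 1 3 4 6 / 6 4 3 2 1 5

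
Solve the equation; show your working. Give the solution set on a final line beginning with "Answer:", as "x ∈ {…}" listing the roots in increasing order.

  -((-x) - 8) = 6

Step 1. [-((-x) - 8) = 6] LHS negated; negate both sides, so neg: (-x) - 8 = -6.
Step 2. [(-x) - 8 = -6] -8 is outermost — add 8 both sides, so sub: -x = 2.
Step 3. [-x = 2] LHS negated; negate both sides. So neg: x = -2.

Answer: x ∈ {-2}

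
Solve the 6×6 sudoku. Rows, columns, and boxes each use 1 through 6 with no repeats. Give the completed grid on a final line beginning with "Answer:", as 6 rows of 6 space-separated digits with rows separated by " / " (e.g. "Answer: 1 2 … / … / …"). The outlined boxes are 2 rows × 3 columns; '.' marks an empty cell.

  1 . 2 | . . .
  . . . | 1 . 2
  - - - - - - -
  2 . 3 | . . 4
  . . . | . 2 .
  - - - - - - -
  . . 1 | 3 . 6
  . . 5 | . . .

Step 1. [r5c1∈{4}] r5c1 has the single candidate 4 ⇒ r5c1=4.
Step 2. [r5c5∈{5}] r5c5 has the single candidate 5 ⇒ r5c5=5.
Step 3. [r4c6∈{1,3,5}] r4c6 is the only open cell in row 4 admitting 3. So r4c6=3.
Step 4. [r4c2∈{1,4,5,6}] across row 4, 1 lands solely at r4c2, so r4c2=1.
Step 5. [r3c5∈{1,6}] 1 has one home in row 3: r3c5, so r3c5=1.
Step 6. [r6c5∈{4}] r6c5 has the single candidate 4 ⇒ r6c5=4.
Step 7. [r1c4∈{4,5,6}] in col 4, 4 fits only at r1c4, so r1c4=4.
Step 8. [r2c2∈{3,4,5,6}] r2c2 is the only open cell in col 2 admitting 4, so r2c2=4.
Step 9. [r2c1∈{3,5,6}] r2c1 is the only open cell in row 2 admitting 5 ⇒ r2c1=5.
Step 10. [r4c1∈{6}] nothing but 6 survives at r4c1. So r4c1=6.
Step 11. [r6c2∈{2,3,6}] 6 has one home in row 6: r6c2, so r6c2=6.
Step 12. [r1c5∈{3,6}] in row 1, 6 fits only at r1c5 ⇒ r1c5=6.
Step 13. [r3c4∈{5,6}] in row 3, 6 fits only at r3c4 ⇒ r3c4=6.
Step 14. [r4c4∈{5}] r4c4 has the single candidate 5 ⇒ r4c4=5.
Step 15. [r1c2∈{3}] r1c2 is down to just 3 ⇒ r1c2=3.
Step 16. [r3c2∈{5}] nothing but 5 survives at r3c2 ⇒ r3c2=5.
Step 17. [r4c3∈{4}] r4c3's peers cover all but 4, so r4c3=4.
Step 18. [r5c2∈{2}] nothing but 2 survives at r5c2, so r5c2=2.
Step 19. [r6c1∈{3}] r6c1 is down to just 3, so r6c1=3.
Step 20. [r2c5∈{3}] nothing but 3 survives at r2c5. So r2c5=3.
Step 21. [r1c6∈{5}] r1c6's peers cover all but 5. So r1c6=5.
Step 22. [r2c3∈{6}] r2c3 is down to just 6, so r2c3=6.
Step 23. [r6c4∈{2}] r6c4 is down to just 2 ⇒ r6c4=2.
Step 24. [r6c6∈{1}] only 1 remains possible at r6c6 ⇒ r6c6=1.

Answer: 1 3 2 4 6 5 / 5 4 6 1 3 2 / 2 5 3 6 1 4 / 6 1 4 5 2 3 / 4 2 1 3 5 6 / 3 6 5 2 4 1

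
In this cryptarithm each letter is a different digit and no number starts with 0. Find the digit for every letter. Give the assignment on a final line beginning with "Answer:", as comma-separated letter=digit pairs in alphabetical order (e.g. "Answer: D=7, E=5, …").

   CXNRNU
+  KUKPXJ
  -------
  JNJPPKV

Step 1. [col 1: U + J ≡ V (mod 10)] several values work for V in column 1 (U + J ≡ V (mod 10), carry-in 0); try V=9. So V=9.
Step 2. [col 1: U + J ≡ V (mod 10)] no forcing yet in column 1 (carry-in 0); U=8 is free and consistent — try it ⇒ U=8.
Step 3. [col 1: U + J ≡ V (mod 10)] column 1 reads U+J+carry(0)=V with U=8, V=9; with digits 8,9 already taken and all letters distinct, the only value for J is 1, so J=1.
Step 4. [col 2: N + X ≡ K (mod 10)] column 2 (N + X ≡ K (mod 10), carry-in 0) doesn't pin N yet; pick N=2 and continue, so N=2.
Step 5. [col 2: N + X ≡ K (mod 10)] column 2 (N + X ≡ K (mod 10), carry-in 0) doesn't pin X yet; pick X=3 and continue, so X=3.
Step 6. [col 2: N + X ≡ K (mod 10)] in column 2 we have N+X≡K with carry-in 0; given N=2, X=3 and digits 1,2,3,8,9 already taken and all letters distinct, that pins K to 5, so K=5.
Step 7. [col 3: R + P ≡ P (mod 10)] column 3 reads R+P+carry(0)=P with nothing yet; with digits 1,2,3,5,8,9 already taken and all letters distinct, the only value for R is 0. So R=0.
Step 8. [col 3: R + P ≡ P (mod 10)] P=7 is one option consistent with column 3 (R + P ≡ P (mod 10), carry-in 0) — take it. So P=7.
Step 9. [col 6: C + K ≡ N (mod 10)] from column 6 (K=5, N=2, carry-in 1, digits 0,1,2,3,5,7,8,9 already taken and all letters distinct): C must equal 6 ⇒ C=6.

Answer: C=6, J=1, K=5, N=2, P=7, R=0, U=8, V=9, X=3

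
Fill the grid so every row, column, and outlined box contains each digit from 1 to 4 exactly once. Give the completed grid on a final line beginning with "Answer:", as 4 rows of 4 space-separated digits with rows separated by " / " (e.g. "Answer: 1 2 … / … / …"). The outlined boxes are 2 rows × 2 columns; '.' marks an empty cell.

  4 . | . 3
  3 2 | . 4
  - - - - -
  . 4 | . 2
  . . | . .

Step 1. [r4c4∈{1}] r4c4's peers cover all but 1. So r4c4=1.
Step 2. [r4c3∈{3,4}] in row 4, 4 fits only at r4c3, so r4c3=4.
Step 3. [r2c3∈{1}] r2c3 is down to just 1. So r2c3=1.
Step 4. [r1c3∈{2}] r1c3's peers cover all but 2 ⇒ r1c3=2.
Step 5. [r4c1∈{2}] nothing but 2 survives at r4c1, so r4c1=2.
Step 6. [r3c1∈{1}] only 1 remains possible at r3c1, so r3c1=1.
Step 7. [r4c2∈{3}] r4c2's peers cover all but 3, so r4c2=3.
Step 8. [r1c2∈{1}] r1c2's peers cover all but 1. So r1c2=1.
Step 9. [r3c3∈{3}] nothing but 3 survives at r3c3, so r3c3=3.

Answer: 4 1 2 3 / 3 2 1 4 / 1 4 3 2 / 2 3 4 1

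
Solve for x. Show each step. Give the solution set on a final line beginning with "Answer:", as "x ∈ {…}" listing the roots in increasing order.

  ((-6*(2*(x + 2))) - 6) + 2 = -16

Step 1. [((-6*(2*(x + 2))) - 6) + 2 = -16] peel the +2: subtract 2 from each side ⇒ sub: (-6*(2*(x + 2))) - 6 = -18.
Step 2. [(-6*(2*(x + 2))) - 6 = -18] -6 divides every term; factor it out. So factor: (2*(x + 2)) + 1 = 3.
Step 3. [(2*(x + 2)) + 1 = 3] 1 comes off first (subtract 1). So sub: 2*(x + 2) = 2.
Step 4. [2*(x + 2) = 2] divide by the outer 2 ⇒ div: x + 2 = 1.
Step 5. [x + 2 = 1] +2 is outermost — subtract 2 both sides, so sub: x = -1.

Answer: x ∈ {-1}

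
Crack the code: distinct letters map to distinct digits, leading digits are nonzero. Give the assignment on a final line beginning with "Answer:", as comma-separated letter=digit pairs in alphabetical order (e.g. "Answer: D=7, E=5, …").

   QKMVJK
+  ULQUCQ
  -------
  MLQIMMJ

Step 1. [M] M is the leading digit of a 7-digit sum of two 6-digit numbers; the final carry is exactly 1. So M=1.
Step 2. [col 1: K + Q ≡ J (mod 10)] several values work for J in column 1 (K + Q ≡ J (mod 10), carry-in 0); try J=3 ⇒ J=3.
Step 3. [col 1: K + Q ≡ J (mod 10)] column 1 (K + Q ≡ J (mod 10), carry-in 0) doesn't pin Q yet; pick Q=8 and continue. So Q=8.
Step 4. [col 1: K + Q ≡ J (mod 10)] from column 1 (Q=8, J=3, carry-in 0, digits 1,3,8 already taken and all letters distinct): K must equal 5 ⇒ K=5.
Step 5. [col 2: J + C ≡ M (mod 10)] column 2: given J=3, M=1, carry-in 1, and digits 1,3,5,8 already taken and all letters distinct, J+C≡M (mod 10) forces C=7. So C=7.
Step 6. [col 3: V + U ≡ M (mod 10)] several values work for U in column 3 (V + U ≡ M (mod 10), carry-in 1); try U=4. So U=4.
Step 7. [col 3: V + U ≡ M (mod 10)] from column 3 (U=4, M=1, carry-in 1, digits 1,3,4,5,7,8 already taken and all letters distinct): V must equal 6. So V=6.
Step 8. [col 4: M + Q ≡ I (mod 10)] column 4 reads M+Q+carry(1)=I with M=1, Q=8; with digits 1,3,4,5,6,7,8 already taken and all letters distinct, the only value for I is 0 ⇒ I=0.
Step 9. [col 5: K + L ≡ Q (mod 10)] column 5: given K=5, Q=8, carry-in 1, and digits 0,1,3,4,5,6,7,8 already taken and all letters distinct, K+L≡Q (mod 10) forces L=2. So L=2.

Answer: C=7, I=0, J=3, K=5, L=2, M=1, Q=8, U=4, V=6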